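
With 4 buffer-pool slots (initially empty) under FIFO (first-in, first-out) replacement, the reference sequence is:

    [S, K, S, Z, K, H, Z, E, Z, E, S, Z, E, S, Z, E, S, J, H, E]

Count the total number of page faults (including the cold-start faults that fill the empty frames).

7

S: fault, frames {S}
K: fault, frames {S,K}
S: hit
Z: fault, frames {S,K,Z}
K: hit
H: fault, frames {S,K,Z,H}
Z: hit
E: fault, evict S, frames {K,Z,H,E}
Z: hit
E: hit
S: fault, evict K, frames {Z,H,E,S}
Z: hit
E: hit
S: hit
Z: hit
E: hit
S: hit
J: fault, evict Z, frames {H,E,S,J}
H: hit
E: hit
Page faults: 7.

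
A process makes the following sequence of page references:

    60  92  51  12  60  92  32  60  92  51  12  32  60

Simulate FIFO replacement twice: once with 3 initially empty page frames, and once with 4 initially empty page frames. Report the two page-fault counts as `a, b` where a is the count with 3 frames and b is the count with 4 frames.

10, 11

3 frames: F F F F F F F . . F F . F → 10 faults.
4 frames: F F F F . . F F F F F F F → 11 faults.
11 > 10: adding a frame increased faults — Belady's anomaly.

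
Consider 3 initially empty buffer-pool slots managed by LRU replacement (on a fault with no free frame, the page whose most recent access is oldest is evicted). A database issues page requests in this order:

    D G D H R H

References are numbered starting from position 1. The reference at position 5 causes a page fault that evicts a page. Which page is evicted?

pos 1: D: miss, frames {D}
pos 2: G: miss, frames {D,G}
pos 3: D: hit
pos 4: H: miss, frames {G,D,H}
pos 5: R: miss, evict G, frames {D,H,R}
At position 5, page G is evicted.

G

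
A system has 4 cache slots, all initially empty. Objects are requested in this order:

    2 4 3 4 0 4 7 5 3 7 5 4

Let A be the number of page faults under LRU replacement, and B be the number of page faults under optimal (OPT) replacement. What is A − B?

1

Under LRU: F F F . F . F F F . . . → 7 faults.
Under OPT: F F F . F . F F . . . . → 6 faults.
A − B = 7 − 6 = 1.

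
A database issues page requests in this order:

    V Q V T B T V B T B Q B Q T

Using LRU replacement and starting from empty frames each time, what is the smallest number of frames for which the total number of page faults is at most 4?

f=1: 14 faults
f=2: 9 faults
f=3: 5 faults
f=4: 4 faults
Smallest f with faults ≤ 4 is 4.

4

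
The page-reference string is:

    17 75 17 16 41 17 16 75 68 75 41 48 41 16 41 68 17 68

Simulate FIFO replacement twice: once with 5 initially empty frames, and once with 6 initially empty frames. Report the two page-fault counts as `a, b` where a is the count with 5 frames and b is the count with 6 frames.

5 frames: F F . F F . . . F . . F . . . . F . → 7 faults.
6 frames: F F . F F . . . F . . F . . . . . . → 6 faults.
6 < 7: adding a frame reduced faults, as is typical.

7, 6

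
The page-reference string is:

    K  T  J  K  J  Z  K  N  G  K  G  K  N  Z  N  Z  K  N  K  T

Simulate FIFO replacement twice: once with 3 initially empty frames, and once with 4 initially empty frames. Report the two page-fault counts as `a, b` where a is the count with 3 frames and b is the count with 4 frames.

3 frames: F F F . . F F F F . . . . F . . F F . F → 11 faults.
4 frames: F F F . . F . F F F . . . . . . . . . F → 8 faults.
8 < 11: adding a frame reduced faults, as is typical.

11, 8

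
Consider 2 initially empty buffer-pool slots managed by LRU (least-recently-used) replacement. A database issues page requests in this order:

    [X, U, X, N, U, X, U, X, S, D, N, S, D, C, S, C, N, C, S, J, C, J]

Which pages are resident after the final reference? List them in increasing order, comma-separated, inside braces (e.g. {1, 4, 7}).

{C, J}

X -> fault, frames [X]
U -> fault, frames [X, U]
X -> hit
N -> fault, evict U, frames [X, N]
U -> fault, evict X, frames [N, U]
X -> fault, evict N, frames [U, X]
U -> hit
X -> hit
S -> fault, evict U, frames [X, S]
D -> fault, evict X, frames [S, D]
N -> fault, evict S, frames [D, N]
S -> fault, evict D, frames [N, S]
D -> fault, evict N, frames [S, D]
C -> fault, evict S, frames [D, C]
S -> fault, evict D, frames [C, S]
C -> hit
N -> fault, evict S, frames [C, N]
C -> hit
S -> fault, evict N, frames [C, S]
J -> fault, evict C, frames [S, J]
C -> fault, evict S, frames [J, C]
J -> hit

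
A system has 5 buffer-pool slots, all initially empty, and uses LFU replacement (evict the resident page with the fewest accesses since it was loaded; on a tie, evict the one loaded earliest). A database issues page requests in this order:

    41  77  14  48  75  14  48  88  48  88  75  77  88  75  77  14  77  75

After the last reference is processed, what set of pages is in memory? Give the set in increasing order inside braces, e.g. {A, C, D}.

{14, 48, 75, 77, 88}

41: fault, frames [41]
77: fault, frames [41, 77]
14: fault, frames [41, 77, 14]
48: fault, frames [41, 77, 14, 48]
75: fault, frames [41, 77, 14, 48, 75]
14: hit
48: hit
88: fault, evict 41, frames [77, 14, 48, 75, 88]
48: hit
88: hit
75: hit
77: hit
88: hit
75: hit
77: hit
14: hit
77: hit
75: hit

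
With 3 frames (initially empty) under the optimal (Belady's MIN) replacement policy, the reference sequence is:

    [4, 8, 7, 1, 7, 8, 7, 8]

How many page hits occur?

4

4 → fault, frames (4)
8 → fault, frames (4 8)
7 → fault, frames (4 8 7)
1 → fault, evict 4, frames (8 7 1)
7 → hit
8 → hit
7 → hit
8 → hit
Hits: 4.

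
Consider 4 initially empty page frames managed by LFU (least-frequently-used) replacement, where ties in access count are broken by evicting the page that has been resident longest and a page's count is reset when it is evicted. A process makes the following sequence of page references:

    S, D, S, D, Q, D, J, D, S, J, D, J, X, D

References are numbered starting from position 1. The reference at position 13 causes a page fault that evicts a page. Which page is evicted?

pos 1: S → miss, frames (S)
pos 2: D → miss, frames (S D)
pos 3: S → hit
pos 4: D → hit
pos 5: Q → miss, frames (S D Q)
pos 6: D → hit
pos 7: J → miss, frames (S D Q J)
pos 8: D → hit
pos 9: S → hit
pos 10: J → hit
pos 11: D → hit
pos 12: J → hit
pos 13: X → miss, evict Q, frames (S D J X)
At position 13, page Q is evicted.

Q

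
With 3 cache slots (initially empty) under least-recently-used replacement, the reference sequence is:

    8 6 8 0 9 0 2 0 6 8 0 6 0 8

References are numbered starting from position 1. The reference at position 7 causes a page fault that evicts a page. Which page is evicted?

8

pos 1: 8 -> fault, frames (8)
pos 2: 6 -> fault, frames (8 6)
pos 3: 8 -> hit
pos 4: 0 -> fault, frames (6 8 0)
pos 5: 9 -> fault, evict 6, frames (8 0 9)
pos 6: 0 -> hit
pos 7: 2 -> fault, evict 8, frames (9 0 2)
At position 7, page 8 is evicted.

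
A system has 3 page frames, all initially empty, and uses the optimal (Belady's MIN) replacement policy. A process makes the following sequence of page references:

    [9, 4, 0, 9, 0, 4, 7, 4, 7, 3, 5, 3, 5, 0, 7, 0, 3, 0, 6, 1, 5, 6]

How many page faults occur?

10

9 -> miss, frames [9]
4 -> miss, frames [9, 4]
0 -> miss, frames [9, 4, 0]
9 -> hit
0 -> hit
4 -> hit
7 -> miss, evict 9, frames [4, 0, 7]
4 -> hit
7 -> hit
3 -> miss, evict 4, frames [0, 7, 3]
5 -> miss, evict 7, frames [0, 3, 5]
3 -> hit
5 -> hit
0 -> hit
7 -> miss, evict 5, frames [0, 3, 7]
0 -> hit
3 -> hit
0 -> hit
6 -> miss, evict 7, frames [0, 3, 6]
1 -> miss, evict 3, frames [0, 6, 1]
5 -> miss, evict 1, frames [0, 6, 5]
6 -> hit
Page faults: 10.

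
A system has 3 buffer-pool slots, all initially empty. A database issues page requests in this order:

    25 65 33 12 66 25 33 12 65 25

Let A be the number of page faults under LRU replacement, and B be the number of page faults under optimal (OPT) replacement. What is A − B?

3

Under LRU: F F F F F F F F F F → 10 faults.
Under OPT: F F F F F . . F F . → 7 faults.
A − B = 10 − 7 = 3.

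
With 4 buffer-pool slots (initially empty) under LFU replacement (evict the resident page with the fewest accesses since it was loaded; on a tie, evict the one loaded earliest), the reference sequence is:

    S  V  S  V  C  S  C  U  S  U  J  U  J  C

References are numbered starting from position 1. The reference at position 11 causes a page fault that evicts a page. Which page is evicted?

pos 1: S → fault, frames [S]
pos 2: V → fault, frames [S, V]
pos 3: S → hit
pos 4: V → hit
pos 5: C → fault, frames [S, V, C]
pos 6: S → hit
pos 7: C → hit
pos 8: U → fault, frames [S, V, C, U]
pos 9: S → hit
pos 10: U → hit
pos 11: J → fault, evict V, frames [S, C, U, J]
At position 11, page V is evicted.

V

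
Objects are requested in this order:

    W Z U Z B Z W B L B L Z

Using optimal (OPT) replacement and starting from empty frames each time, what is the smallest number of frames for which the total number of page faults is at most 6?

3

f=1: 12 faults
f=2: 7 faults
f=3: 5 faults
f=4: 5 faults
f=5: 5 faults
Smallest f with faults ≤ 6 is 3.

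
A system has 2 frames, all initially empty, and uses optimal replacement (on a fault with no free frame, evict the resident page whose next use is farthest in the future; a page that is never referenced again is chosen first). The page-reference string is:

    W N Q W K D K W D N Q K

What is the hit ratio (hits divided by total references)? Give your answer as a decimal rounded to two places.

W: fault, frames {W}
N: fault, frames {W,N}
Q: fault, evict N, frames {W,Q}
W: hit
K: fault, evict Q, frames {W,K}
D: fault, evict W, frames {K,D}
K: hit
W: fault, evict K, frames {D,W}
D: hit
N: fault, evict W, frames {D,N}
Q: fault, evict N, frames {D,Q}
K: fault, evict Q, frames {D,K}
Hits: 3 of 12 references → 3/12 = 0.2500.

0.25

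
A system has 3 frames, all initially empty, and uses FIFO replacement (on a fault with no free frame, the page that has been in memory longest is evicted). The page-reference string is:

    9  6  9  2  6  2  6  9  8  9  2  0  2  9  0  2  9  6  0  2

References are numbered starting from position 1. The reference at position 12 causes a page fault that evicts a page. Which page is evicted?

pos 1: 9 → miss, frames {9}
pos 2: 6 → miss, frames {9,6}
pos 3: 9 → hit
pos 4: 2 → miss, frames {9,6,2}
pos 5: 6 → hit
pos 6: 2 → hit
pos 7: 6 → hit
pos 8: 9 → hit
pos 9: 8 → miss, evict 9, frames {6,2,8}
pos 10: 9 → miss, evict 6, frames {2,8,9}
pos 11: 2 → hit
pos 12: 0 → miss, evict 2, frames {8,9,0}
At position 12, page 2 is evicted.

2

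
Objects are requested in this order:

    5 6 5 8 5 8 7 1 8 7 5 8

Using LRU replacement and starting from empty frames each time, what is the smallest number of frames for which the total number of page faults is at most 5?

f=1: 12 faults
f=2: 9 faults
f=3: 6 faults
f=4: 5 faults
f=5: 5 faults
Smallest f with faults ≤ 5 is 4.

4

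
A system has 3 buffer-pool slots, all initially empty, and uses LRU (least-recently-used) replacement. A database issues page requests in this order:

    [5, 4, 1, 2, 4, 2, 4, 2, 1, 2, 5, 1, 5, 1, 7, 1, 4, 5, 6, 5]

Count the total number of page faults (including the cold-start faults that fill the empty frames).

9

5 -> miss, frames {5}
4 -> miss, frames {5,4}
1 -> miss, frames {5,4,1}
2 -> miss, evict 5, frames {4,1,2}
4 -> hit
2 -> hit
4 -> hit
2 -> hit
1 -> hit
2 -> hit
5 -> miss, evict 4, frames {1,2,5}
1 -> hit
5 -> hit
1 -> hit
7 -> miss, evict 2, frames {5,1,7}
1 -> hit
4 -> miss, evict 5, frames {7,1,4}
5 -> miss, evict 7, frames {1,4,5}
6 -> miss, evict 1, frames {4,5,6}
5 -> hit
Page faults: 9.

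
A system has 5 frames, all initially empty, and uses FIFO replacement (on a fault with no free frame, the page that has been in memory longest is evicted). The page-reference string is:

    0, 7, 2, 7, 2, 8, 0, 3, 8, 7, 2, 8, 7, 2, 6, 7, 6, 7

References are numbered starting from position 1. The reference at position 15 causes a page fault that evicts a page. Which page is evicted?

0

pos 1: 0: miss, frames (0)
pos 2: 7: miss, frames (0 7)
pos 3: 2: miss, frames (0 7 2)
pos 4: 7: hit
pos 5: 2: hit
pos 6: 8: miss, frames (0 7 2 8)
pos 7: 0: hit
pos 8: 3: miss, frames (0 7 2 8 3)
pos 9: 8: hit
pos 10: 7: hit
pos 11: 2: hit
pos 12: 8: hit
pos 13: 7: hit
pos 14: 2: hit
pos 15: 6: miss, evict 0, frames (7 2 8 3 6)
At position 15, page 0 is evicted.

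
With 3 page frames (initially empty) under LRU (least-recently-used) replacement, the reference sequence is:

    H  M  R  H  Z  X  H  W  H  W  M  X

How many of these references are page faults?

8

H → fault, frames (H)
M → fault, frames (H M)
R → fault, frames (H M R)
H → hit
Z → fault, evict M, frames (R H Z)
X → fault, evict R, frames (H Z X)
H → hit
W → fault, evict Z, frames (X H W)
H → hit
W → hit
M → fault, evict X, frames (H W M)
X → fault, evict H, frames (W M X)
Page faults: 8.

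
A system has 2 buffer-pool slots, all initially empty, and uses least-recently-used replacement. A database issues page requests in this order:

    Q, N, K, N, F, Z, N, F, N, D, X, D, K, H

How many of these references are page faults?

11

Q -> miss, frames {Q}
N -> miss, frames {Q,N}
K -> miss, evict Q, frames {N,K}
N -> hit
F -> miss, evict K, frames {N,F}
Z -> miss, evict N, frames {F,Z}
N -> miss, evict F, frames {Z,N}
F -> miss, evict Z, frames {N,F}
N -> hit
D -> miss, evict F, frames {N,D}
X -> miss, evict N, frames {D,X}
D -> hit
K -> miss, evict X, frames {D,K}
H -> miss, evict D, frames {K,H}
Page faults: 11.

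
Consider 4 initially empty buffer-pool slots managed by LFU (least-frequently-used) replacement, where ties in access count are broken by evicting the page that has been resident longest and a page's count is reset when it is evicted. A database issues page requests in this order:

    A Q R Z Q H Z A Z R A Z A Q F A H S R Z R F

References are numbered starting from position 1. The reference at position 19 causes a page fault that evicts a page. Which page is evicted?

pos 1: A -> fault, frames [A]
pos 2: Q -> fault, frames [A, Q]
pos 3: R -> fault, frames [A, Q, R]
pos 4: Z -> fault, frames [A, Q, R, Z]
pos 5: Q -> hit
pos 6: H -> fault, evict A, frames [Q, R, Z, H]
pos 7: Z -> hit
pos 8: A -> fault, evict R, frames [Q, Z, H, A]
pos 9: Z -> hit
pos 10: R -> fault, evict H, frames [Q, Z, A, R]
pos 11: A -> hit
pos 12: Z -> hit
pos 13: A -> hit
pos 14: Q -> hit
pos 15: F -> fault, evict R, frames [Q, Z, A, F]
pos 16: A -> hit
pos 17: H -> fault, evict F, frames [Q, Z, A, H]
pos 18: S -> fault, evict H, frames [Q, Z, A, S]
pos 19: R -> fault, evict S, frames [Q, Z, A, R]
At position 19, page S is evicted.

S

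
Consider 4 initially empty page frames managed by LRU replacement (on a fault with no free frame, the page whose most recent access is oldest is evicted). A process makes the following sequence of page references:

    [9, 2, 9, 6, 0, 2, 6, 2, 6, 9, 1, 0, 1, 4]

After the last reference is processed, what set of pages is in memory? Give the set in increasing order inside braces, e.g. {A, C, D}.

9 → fault, frames (9)
2 → fault, frames (9 2)
9 → hit
6 → fault, frames (2 9 6)
0 → fault, frames (2 9 6 0)
2 → hit
6 → hit
2 → hit
6 → hit
9 → hit
1 → fault, evict 0, frames (2 6 9 1)
0 → fault, evict 2, frames (6 9 1 0)
1 → hit
4 → fault, evict 6, frames (9 0 1 4)

{0, 1, 4, 9}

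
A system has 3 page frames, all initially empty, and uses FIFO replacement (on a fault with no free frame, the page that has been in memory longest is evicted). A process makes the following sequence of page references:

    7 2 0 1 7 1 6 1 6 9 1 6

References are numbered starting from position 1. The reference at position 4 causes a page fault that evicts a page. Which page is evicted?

7

pos 1: 7 -> fault, frames [7]
pos 2: 2 -> fault, frames [7, 2]
pos 3: 0 -> fault, frames [7, 2, 0]
pos 4: 1 -> fault, evict 7, frames [2, 0, 1]
At position 4, page 7 is evicted.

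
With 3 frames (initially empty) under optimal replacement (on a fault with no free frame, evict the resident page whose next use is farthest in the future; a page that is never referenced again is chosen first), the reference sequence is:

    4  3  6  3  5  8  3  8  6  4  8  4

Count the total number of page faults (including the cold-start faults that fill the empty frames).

4: fault, frames {4}
3: fault, frames {4,3}
6: fault, frames {4,3,6}
3: hit
5: fault, evict 4, frames {3,6,5}
8: fault, evict 5, frames {3,6,8}
3: hit
8: hit
6: hit
4: fault, evict 6, frames {3,8,4}
8: hit
4: hit
Page faults: 6.

6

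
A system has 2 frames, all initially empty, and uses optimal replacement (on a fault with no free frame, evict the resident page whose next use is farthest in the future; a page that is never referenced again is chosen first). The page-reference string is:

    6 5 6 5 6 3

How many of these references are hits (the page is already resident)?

3

6 → miss, frames {6}
5 → miss, frames {6,5}
6 → hit
5 → hit
6 → hit
3 → miss, evict 5, frames {6,3}
Hits: 3.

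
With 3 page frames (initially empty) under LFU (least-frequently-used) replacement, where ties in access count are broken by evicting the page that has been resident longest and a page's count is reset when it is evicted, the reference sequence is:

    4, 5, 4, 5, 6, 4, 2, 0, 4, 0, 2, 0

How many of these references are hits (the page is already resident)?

4 → fault, frames {4}
5 → fault, frames {4,5}
4 → hit
5 → hit
6 → fault, frames {4,5,6}
4 → hit
2 → fault, evict 6, frames {4,5,2}
0 → fault, evict 2, frames {4,5,0}
4 → hit
0 → hit
2 → fault, evict 5, frames {4,0,2}
0 → hit
Hits: 6.

6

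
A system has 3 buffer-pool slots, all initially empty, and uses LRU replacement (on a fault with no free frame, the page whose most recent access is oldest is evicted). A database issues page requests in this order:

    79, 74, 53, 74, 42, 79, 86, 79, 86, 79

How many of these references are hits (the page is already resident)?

4

79: fault, frames [79]
74: fault, frames [79, 74]
53: fault, frames [79, 74, 53]
74: hit
42: fault, evict 79, frames [53, 74, 42]
79: fault, evict 53, frames [74, 42, 79]
86: fault, evict 74, frames [42, 79, 86]
79: hit
86: hit
79: hit
Hits: 4.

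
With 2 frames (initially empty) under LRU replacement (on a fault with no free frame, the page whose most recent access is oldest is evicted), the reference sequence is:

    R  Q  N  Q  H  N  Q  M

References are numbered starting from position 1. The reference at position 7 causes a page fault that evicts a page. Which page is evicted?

pos 1: R → miss, frames (R)
pos 2: Q → miss, frames (R Q)
pos 3: N → miss, evict R, frames (Q N)
pos 4: Q → hit
pos 5: H → miss, evict N, frames (Q H)
pos 6: N → miss, evict Q, frames (H N)
pos 7: Q → miss, evict H, frames (N Q)
At position 7, page H is evicted.

H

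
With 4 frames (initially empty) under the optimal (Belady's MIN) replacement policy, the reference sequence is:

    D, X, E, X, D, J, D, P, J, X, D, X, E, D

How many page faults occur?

D -> fault, frames [D]
X -> fault, frames [D, X]
E -> fault, frames [D, X, E]
X -> hit
D -> hit
J -> fault, frames [D, X, E, J]
D -> hit
P -> fault, evict E, frames [D, X, J, P]
J -> hit
X -> hit
D -> hit
X -> hit
E -> fault, evict P, frames [D, X, J, E]
D -> hit
Page faults: 6.

6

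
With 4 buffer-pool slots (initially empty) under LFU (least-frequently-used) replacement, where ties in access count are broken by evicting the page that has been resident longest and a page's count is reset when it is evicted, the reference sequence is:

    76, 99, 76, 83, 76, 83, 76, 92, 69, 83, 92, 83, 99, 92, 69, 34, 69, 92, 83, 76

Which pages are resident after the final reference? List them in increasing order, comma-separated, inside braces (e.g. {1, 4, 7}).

{69, 76, 83, 92}

76 → miss, frames [76]
99 → miss, frames [76, 99]
76 → hit
83 → miss, frames [76, 99, 83]
76 → hit
83 → hit
76 → hit
92 → miss, frames [76, 99, 83, 92]
69 → miss, evict 99, frames [76, 83, 92, 69]
83 → hit
92 → hit
83 → hit
99 → miss, evict 69, frames [76, 83, 92, 99]
92 → hit
69 → miss, evict 99, frames [76, 83, 92, 69]
34 → miss, evict 69, frames [76, 83, 92, 34]
69 → miss, evict 34, frames [76, 83, 92, 69]
92 → hit
83 → hit
76 → hit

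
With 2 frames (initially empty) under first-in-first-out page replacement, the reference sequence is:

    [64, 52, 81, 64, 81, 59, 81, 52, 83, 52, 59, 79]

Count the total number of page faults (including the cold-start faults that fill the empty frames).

10

64 -> miss, frames {64}
52 -> miss, frames {64,52}
81 -> miss, evict 64, frames {52,81}
64 -> miss, evict 52, frames {81,64}
81 -> hit
59 -> miss, evict 81, frames {64,59}
81 -> miss, evict 64, frames {59,81}
52 -> miss, evict 59, frames {81,52}
83 -> miss, evict 81, frames {52,83}
52 -> hit
59 -> miss, evict 52, frames {83,59}
79 -> miss, evict 83, frames {59,79}
Page faults: 10.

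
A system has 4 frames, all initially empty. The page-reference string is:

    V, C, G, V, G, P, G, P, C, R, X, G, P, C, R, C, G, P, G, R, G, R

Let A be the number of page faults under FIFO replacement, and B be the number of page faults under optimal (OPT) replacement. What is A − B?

Under FIFO: F F F . . F . . . F F . . F . . F F . F . . → 10 faults.
Under OPT: F F F . . F . . . F F . . . F . . . . . . . → 7 faults.
A − B = 10 − 7 = 3.

3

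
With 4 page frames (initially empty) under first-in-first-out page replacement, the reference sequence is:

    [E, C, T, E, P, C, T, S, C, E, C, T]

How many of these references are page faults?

E: miss, frames {E}
C: miss, frames {E,C}
T: miss, frames {E,C,T}
E: hit
P: miss, frames {E,C,T,P}
C: hit
T: hit
S: miss, evict E, frames {C,T,P,S}
C: hit
E: miss, evict C, frames {T,P,S,E}
C: miss, evict T, frames {P,S,E,C}
T: miss, evict P, frames {S,E,C,T}
Page faults: 8.

8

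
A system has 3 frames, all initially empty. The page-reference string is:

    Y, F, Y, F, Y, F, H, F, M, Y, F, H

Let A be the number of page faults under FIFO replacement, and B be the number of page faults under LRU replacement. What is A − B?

Under FIFO: F F . . . . F . F F F F → 7 faults.
Under LRU: F F . . . . F . F F . F → 6 faults.
A − B = 7 − 6 = 1.

1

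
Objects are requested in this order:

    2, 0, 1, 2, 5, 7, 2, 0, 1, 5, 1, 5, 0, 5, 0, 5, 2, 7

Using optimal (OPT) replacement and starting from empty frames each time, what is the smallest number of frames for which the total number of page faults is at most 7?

4

f=1: 18 faults
f=2: 11 faults
f=3: 9 faults
f=4: 7 faults
f=5: 5 faults
Smallest f with faults ≤ 7 is 4.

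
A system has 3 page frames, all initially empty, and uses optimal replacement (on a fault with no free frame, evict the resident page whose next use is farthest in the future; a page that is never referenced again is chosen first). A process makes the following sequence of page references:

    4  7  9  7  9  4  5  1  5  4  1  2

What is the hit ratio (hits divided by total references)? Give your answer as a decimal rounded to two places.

0.50

4 → fault, frames (4)
7 → fault, frames (4 7)
9 → fault, frames (4 7 9)
7 → hit
9 → hit
4 → hit
5 → fault, evict 9, frames (4 7 5)
1 → fault, evict 7, frames (4 5 1)
5 → hit
4 → hit
1 → hit
2 → fault, evict 1, frames (4 5 2)
Hits: 6 of 12 references → 6/12 = 0.5000.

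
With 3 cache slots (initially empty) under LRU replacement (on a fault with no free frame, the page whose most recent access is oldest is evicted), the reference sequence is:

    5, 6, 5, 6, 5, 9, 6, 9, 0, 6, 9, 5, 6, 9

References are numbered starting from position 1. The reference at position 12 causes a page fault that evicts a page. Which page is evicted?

0

pos 1: 5: miss, frames {5}
pos 2: 6: miss, frames {5,6}
pos 3: 5: hit
pos 4: 6: hit
pos 5: 5: hit
pos 6: 9: miss, frames {6,5,9}
pos 7: 6: hit
pos 8: 9: hit
pos 9: 0: miss, evict 5, frames {6,9,0}
pos 10: 6: hit
pos 11: 9: hit
pos 12: 5: miss, evict 0, frames {6,9,5}
At position 12, page 0 is evicted.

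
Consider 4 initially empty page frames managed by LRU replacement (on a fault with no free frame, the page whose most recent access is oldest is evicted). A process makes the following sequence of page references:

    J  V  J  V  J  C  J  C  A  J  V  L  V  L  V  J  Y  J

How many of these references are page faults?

6

J -> fault, frames {J}
V -> fault, frames {J,V}
J -> hit
V -> hit
J -> hit
C -> fault, frames {V,J,C}
J -> hit
C -> hit
A -> fault, frames {V,J,C,A}
J -> hit
V -> hit
L -> fault, evict C, frames {A,J,V,L}
V -> hit
L -> hit
V -> hit
J -> hit
Y -> fault, evict A, frames {L,V,J,Y}
J -> hit
Page faults: 6.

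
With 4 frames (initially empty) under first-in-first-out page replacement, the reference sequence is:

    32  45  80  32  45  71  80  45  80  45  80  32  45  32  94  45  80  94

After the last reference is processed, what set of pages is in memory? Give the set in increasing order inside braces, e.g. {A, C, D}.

32: fault, frames {32}
45: fault, frames {32,45}
80: fault, frames {32,45,80}
32: hit
45: hit
71: fault, frames {32,45,80,71}
80: hit
45: hit
80: hit
45: hit
80: hit
32: hit
45: hit
32: hit
94: fault, evict 32, frames {45,80,71,94}
45: hit
80: hit
94: hit

{45, 71, 80, 94}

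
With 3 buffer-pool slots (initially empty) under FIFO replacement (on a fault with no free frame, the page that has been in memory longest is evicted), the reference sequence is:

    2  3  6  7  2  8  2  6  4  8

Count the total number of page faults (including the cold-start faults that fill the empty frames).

2: miss, frames {2}
3: miss, frames {2,3}
6: miss, frames {2,3,6}
7: miss, evict 2, frames {3,6,7}
2: miss, evict 3, frames {6,7,2}
8: miss, evict 6, frames {7,2,8}
2: hit
6: miss, evict 7, frames {2,8,6}
4: miss, evict 2, frames {8,6,4}
8: hit
Page faults: 8.

8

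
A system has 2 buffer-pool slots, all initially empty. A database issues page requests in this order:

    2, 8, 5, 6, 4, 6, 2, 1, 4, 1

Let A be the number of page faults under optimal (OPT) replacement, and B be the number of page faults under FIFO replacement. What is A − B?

-1

Under OPT: F F F F F . F F . . → 7 faults.
Under FIFO: F F F F F . F F F . → 8 faults.
A − B = 7 − 8 = -1.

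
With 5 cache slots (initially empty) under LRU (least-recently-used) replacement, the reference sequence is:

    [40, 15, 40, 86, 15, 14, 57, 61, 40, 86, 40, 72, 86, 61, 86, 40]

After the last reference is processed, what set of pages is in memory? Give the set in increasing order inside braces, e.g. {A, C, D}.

40: fault, frames (40)
15: fault, frames (40 15)
40: hit
86: fault, frames (15 40 86)
15: hit
14: fault, frames (40 86 15 14)
57: fault, frames (40 86 15 14 57)
61: fault, evict 40, frames (86 15 14 57 61)
40: fault, evict 86, frames (15 14 57 61 40)
86: fault, evict 15, frames (14 57 61 40 86)
40: hit
72: fault, evict 14, frames (57 61 86 40 72)
86: hit
61: hit
86: hit
40: hit

{40, 57, 61, 72, 86}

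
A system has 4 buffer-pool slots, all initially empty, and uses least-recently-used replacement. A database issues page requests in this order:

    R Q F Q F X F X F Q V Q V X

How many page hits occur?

R → miss, frames (R)
Q → miss, frames (R Q)
F → miss, frames (R Q F)
Q → hit
F → hit
X → miss, frames (R Q F X)
F → hit
X → hit
F → hit
Q → hit
V → miss, evict R, frames (X F Q V)
Q → hit
V → hit
X → hit
Hits: 9.

9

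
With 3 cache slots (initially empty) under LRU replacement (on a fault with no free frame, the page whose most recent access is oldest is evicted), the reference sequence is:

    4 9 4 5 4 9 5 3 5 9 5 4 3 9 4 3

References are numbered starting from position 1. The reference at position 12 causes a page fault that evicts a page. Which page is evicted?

pos 1: 4 -> miss, frames [4]
pos 2: 9 -> miss, frames [4, 9]
pos 3: 4 -> hit
pos 4: 5 -> miss, frames [9, 4, 5]
pos 5: 4 -> hit
pos 6: 9 -> hit
pos 7: 5 -> hit
pos 8: 3 -> miss, evict 4, frames [9, 5, 3]
pos 9: 5 -> hit
pos 10: 9 -> hit
pos 11: 5 -> hit
pos 12: 4 -> miss, evict 3, frames [9, 5, 4]
At position 12, page 3 is evicted.

3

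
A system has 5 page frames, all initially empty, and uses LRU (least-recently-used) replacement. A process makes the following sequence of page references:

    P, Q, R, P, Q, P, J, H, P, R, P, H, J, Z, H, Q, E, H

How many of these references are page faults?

P: fault, frames (P)
Q: fault, frames (P Q)
R: fault, frames (P Q R)
P: hit
Q: hit
P: hit
J: fault, frames (R Q P J)
H: fault, frames (R Q P J H)
P: hit
R: hit
P: hit
H: hit
J: hit
Z: fault, evict Q, frames (R P H J Z)
H: hit
Q: fault, evict R, frames (P J Z H Q)
E: fault, evict P, frames (J Z H Q E)
H: hit
Page faults: 8.

8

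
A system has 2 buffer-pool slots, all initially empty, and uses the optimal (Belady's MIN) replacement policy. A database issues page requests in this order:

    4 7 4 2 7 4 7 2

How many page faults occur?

4 -> fault, frames [4]
7 -> fault, frames [4, 7]
4 -> hit
2 -> fault, evict 4, frames [7, 2]
7 -> hit
4 -> fault, evict 2, frames [7, 4]
7 -> hit
2 -> fault, evict 4, frames [7, 2]
Page faults: 5.

5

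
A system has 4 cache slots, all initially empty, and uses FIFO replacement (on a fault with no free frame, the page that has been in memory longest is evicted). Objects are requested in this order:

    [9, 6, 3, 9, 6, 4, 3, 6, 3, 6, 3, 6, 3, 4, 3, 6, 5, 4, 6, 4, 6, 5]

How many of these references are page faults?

9: miss, frames (9)
6: miss, frames (9 6)
3: miss, frames (9 6 3)
9: hit
6: hit
4: miss, frames (9 6 3 4)
3: hit
6: hit
3: hit
6: hit
3: hit
6: hit
3: hit
4: hit
3: hit
6: hit
5: miss, evict 9, frames (6 3 4 5)
4: hit
6: hit
4: hit
6: hit
5: hit
Page faults: 5.

5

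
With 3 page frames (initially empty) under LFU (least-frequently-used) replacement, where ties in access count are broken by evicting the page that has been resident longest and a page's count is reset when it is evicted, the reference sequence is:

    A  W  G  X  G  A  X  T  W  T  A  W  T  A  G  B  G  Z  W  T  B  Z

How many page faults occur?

A → miss, frames {A}
W → miss, frames {A,W}
G → miss, frames {A,W,G}
X → miss, evict A, frames {W,G,X}
G → hit
A → miss, evict W, frames {G,X,A}
X → hit
T → miss, evict A, frames {G,X,T}
W → miss, evict T, frames {G,X,W}
T → miss, evict W, frames {G,X,T}
A → miss, evict T, frames {G,X,A}
W → miss, evict A, frames {G,X,W}
T → miss, evict W, frames {G,X,T}
A → miss, evict T, frames {G,X,A}
G → hit
B → miss, evict A, frames {G,X,B}
G → hit
Z → miss, evict B, frames {G,X,Z}
W → miss, evict Z, frames {G,X,W}
T → miss, evict W, frames {G,X,T}
B → miss, evict T, frames {G,X,B}
Z → miss, evict B, frames {G,X,Z}
Page faults: 18.

18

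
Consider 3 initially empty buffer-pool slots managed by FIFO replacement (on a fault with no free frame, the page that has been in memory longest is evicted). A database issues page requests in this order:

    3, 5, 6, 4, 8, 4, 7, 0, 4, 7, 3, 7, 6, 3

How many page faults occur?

11

3 → miss, frames {3}
5 → miss, frames {3,5}
6 → miss, frames {3,5,6}
4 → miss, evict 3, frames {5,6,4}
8 → miss, evict 5, frames {6,4,8}
4 → hit
7 → miss, evict 6, frames {4,8,7}
0 → miss, evict 4, frames {8,7,0}
4 → miss, evict 8, frames {7,0,4}
7 → hit
3 → miss, evict 7, frames {0,4,3}
7 → miss, evict 0, frames {4,3,7}
6 → miss, evict 4, frames {3,7,6}
3 → hit
Page faults: 11.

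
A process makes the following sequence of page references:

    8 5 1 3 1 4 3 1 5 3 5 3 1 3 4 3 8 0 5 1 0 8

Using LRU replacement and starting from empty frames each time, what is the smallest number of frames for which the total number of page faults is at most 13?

f=1: 22 faults
f=2: 17 faults
f=3: 12 faults
f=4: 9 faults
f=5: 8 faults
f=6: 6 faults
Smallest f with faults ≤ 13 is 3.

3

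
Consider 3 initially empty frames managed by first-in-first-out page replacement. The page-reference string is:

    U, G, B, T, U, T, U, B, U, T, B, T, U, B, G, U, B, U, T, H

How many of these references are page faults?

9

U: miss, frames [U]
G: miss, frames [U, G]
B: miss, frames [U, G, B]
T: miss, evict U, frames [G, B, T]
U: miss, evict G, frames [B, T, U]
T: hit
U: hit
B: hit
U: hit
T: hit
B: hit
T: hit
U: hit
B: hit
G: miss, evict B, frames [T, U, G]
U: hit
B: miss, evict T, frames [U, G, B]
U: hit
T: miss, evict U, frames [G, B, T]
H: miss, evict G, frames [B, T, H]
Page faults: 9.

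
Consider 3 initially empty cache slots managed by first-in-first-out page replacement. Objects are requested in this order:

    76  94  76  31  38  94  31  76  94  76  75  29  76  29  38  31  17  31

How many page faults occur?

12

76 -> miss, frames {76}
94 -> miss, frames {76,94}
76 -> hit
31 -> miss, frames {76,94,31}
38 -> miss, evict 76, frames {94,31,38}
94 -> hit
31 -> hit
76 -> miss, evict 94, frames {31,38,76}
94 -> miss, evict 31, frames {38,76,94}
76 -> hit
75 -> miss, evict 38, frames {76,94,75}
29 -> miss, evict 76, frames {94,75,29}
76 -> miss, evict 94, frames {75,29,76}
29 -> hit
38 -> miss, evict 75, frames {29,76,38}
31 -> miss, evict 29, frames {76,38,31}
17 -> miss, evict 76, frames {38,31,17}
31 -> hit
Page faults: 12.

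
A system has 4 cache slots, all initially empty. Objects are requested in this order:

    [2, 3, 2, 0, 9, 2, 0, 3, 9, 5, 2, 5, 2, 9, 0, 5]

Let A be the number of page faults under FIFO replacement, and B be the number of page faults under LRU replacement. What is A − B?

-1

Under FIFO: F F . F F . . . . F F . . . . . → 6 faults.
Under LRU: F F . F F . . . . F F . . . F . → 7 faults.
A − B = 6 − 7 = -1.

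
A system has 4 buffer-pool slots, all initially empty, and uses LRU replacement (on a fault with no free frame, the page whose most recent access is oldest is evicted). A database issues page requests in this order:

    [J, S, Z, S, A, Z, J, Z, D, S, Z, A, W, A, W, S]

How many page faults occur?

8

J → fault, frames {J}
S → fault, frames {J,S}
Z → fault, frames {J,S,Z}
S → hit
A → fault, frames {J,Z,S,A}
Z → hit
J → hit
Z → hit
D → fault, evict S, frames {A,J,Z,D}
S → fault, evict A, frames {J,Z,D,S}
Z → hit
A → fault, evict J, frames {D,S,Z,A}
W → fault, evict D, frames {S,Z,A,W}
A → hit
W → hit
S → hit
Page faults: 8.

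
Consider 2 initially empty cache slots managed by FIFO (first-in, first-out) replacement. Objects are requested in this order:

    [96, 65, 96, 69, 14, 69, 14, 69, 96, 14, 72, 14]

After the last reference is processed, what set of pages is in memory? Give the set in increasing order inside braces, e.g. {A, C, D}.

{14, 72}

96: miss, frames [96]
65: miss, frames [96, 65]
96: hit
69: miss, evict 96, frames [65, 69]
14: miss, evict 65, frames [69, 14]
69: hit
14: hit
69: hit
96: miss, evict 69, frames [14, 96]
14: hit
72: miss, evict 14, frames [96, 72]
14: miss, evict 96, frames [72, 14]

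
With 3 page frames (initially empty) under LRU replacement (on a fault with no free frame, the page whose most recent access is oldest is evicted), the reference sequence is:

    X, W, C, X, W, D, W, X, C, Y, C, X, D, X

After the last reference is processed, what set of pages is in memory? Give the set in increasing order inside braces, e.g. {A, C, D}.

{C, D, X}

X: fault, frames (X)
W: fault, frames (X W)
C: fault, frames (X W C)
X: hit
W: hit
D: fault, evict C, frames (X W D)
W: hit
X: hit
C: fault, evict D, frames (W X C)
Y: fault, evict W, frames (X C Y)
C: hit
X: hit
D: fault, evict Y, frames (C X D)
X: hit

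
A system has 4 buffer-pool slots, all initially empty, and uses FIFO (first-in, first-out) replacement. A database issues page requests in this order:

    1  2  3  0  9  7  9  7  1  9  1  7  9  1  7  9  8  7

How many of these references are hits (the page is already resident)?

1 → miss, frames {1}
2 → miss, frames {1,2}
3 → miss, frames {1,2,3}
0 → miss, frames {1,2,3,0}
9 → miss, evict 1, frames {2,3,0,9}
7 → miss, evict 2, frames {3,0,9,7}
9 → hit
7 → hit
1 → miss, evict 3, frames {0,9,7,1}
9 → hit
1 → hit
7 → hit
9 → hit
1 → hit
7 → hit
9 → hit
8 → miss, evict 0, frames {9,7,1,8}
7 → hit
Hits: 10.

10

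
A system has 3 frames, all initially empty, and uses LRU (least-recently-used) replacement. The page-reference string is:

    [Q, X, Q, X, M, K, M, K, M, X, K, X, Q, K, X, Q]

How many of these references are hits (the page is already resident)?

11

Q → fault, frames (Q)
X → fault, frames (Q X)
Q → hit
X → hit
M → fault, frames (Q X M)
K → fault, evict Q, frames (X M K)
M → hit
K → hit
M → hit
X → hit
K → hit
X → hit
Q → fault, evict M, frames (K X Q)
K → hit
X → hit
Q → hit
Hits: 11.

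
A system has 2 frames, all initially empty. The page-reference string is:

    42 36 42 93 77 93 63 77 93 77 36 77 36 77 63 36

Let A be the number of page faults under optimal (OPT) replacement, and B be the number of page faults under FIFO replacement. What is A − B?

-1

Under OPT: F F . F F . F . F . F . . . F . → 8 faults.
Under FIFO: F F . F F . F . F F F . . . F . → 9 faults.
A − B = 8 − 9 = -1.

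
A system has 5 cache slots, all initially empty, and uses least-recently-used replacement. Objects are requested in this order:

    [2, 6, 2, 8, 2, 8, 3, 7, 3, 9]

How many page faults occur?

2 -> fault, frames [2]
6 -> fault, frames [2, 6]
2 -> hit
8 -> fault, frames [6, 2, 8]
2 -> hit
8 -> hit
3 -> fault, frames [6, 2, 8, 3]
7 -> fault, frames [6, 2, 8, 3, 7]
3 -> hit
9 -> fault, evict 6, frames [2, 8, 7, 3, 9]
Page faults: 6.

6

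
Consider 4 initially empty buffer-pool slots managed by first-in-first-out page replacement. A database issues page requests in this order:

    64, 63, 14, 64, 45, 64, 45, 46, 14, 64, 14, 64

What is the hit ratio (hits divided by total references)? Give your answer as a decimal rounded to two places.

64 → miss, frames (64)
63 → miss, frames (64 63)
14 → miss, frames (64 63 14)
64 → hit
45 → miss, frames (64 63 14 45)
64 → hit
45 → hit
46 → miss, evict 64, frames (63 14 45 46)
14 → hit
64 → miss, evict 63, frames (14 45 46 64)
14 → hit
64 → hit
Hits: 6 of 12 references → 6/12 = 0.5000.

0.50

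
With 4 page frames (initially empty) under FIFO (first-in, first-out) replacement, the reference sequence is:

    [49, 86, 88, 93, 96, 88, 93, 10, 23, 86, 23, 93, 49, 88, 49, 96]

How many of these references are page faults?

49 -> fault, frames (49)
86 -> fault, frames (49 86)
88 -> fault, frames (49 86 88)
93 -> fault, frames (49 86 88 93)
96 -> fault, evict 49, frames (86 88 93 96)
88 -> hit
93 -> hit
10 -> fault, evict 86, frames (88 93 96 10)
23 -> fault, evict 88, frames (93 96 10 23)
86 -> fault, evict 93, frames (96 10 23 86)
23 -> hit
93 -> fault, evict 96, frames (10 23 86 93)
49 -> fault, evict 10, frames (23 86 93 49)
88 -> fault, evict 23, frames (86 93 49 88)
49 -> hit
96 -> fault, evict 86, frames (93 49 88 96)
Page faults: 12.

12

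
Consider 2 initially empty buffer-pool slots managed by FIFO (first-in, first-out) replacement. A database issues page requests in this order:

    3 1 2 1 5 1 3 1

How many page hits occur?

3 → fault, frames [3]
1 → fault, frames [3, 1]
2 → fault, evict 3, frames [1, 2]
1 → hit
5 → fault, evict 1, frames [2, 5]
1 → fault, evict 2, frames [5, 1]
3 → fault, evict 5, frames [1, 3]
1 → hit
Hits: 2.

2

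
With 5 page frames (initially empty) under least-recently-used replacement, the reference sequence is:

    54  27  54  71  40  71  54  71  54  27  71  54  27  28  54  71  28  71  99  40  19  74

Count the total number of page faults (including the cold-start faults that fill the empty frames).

9

54 → miss, frames {54}
27 → miss, frames {54,27}
54 → hit
71 → miss, frames {27,54,71}
40 → miss, frames {27,54,71,40}
71 → hit
54 → hit
71 → hit
54 → hit
27 → hit
71 → hit
54 → hit
27 → hit
28 → miss, frames {40,71,54,27,28}
54 → hit
71 → hit
28 → hit
71 → hit
99 → miss, evict 40, frames {27,54,28,71,99}
40 → miss, evict 27, frames {54,28,71,99,40}
19 → miss, evict 54, frames {28,71,99,40,19}
74 → miss, evict 28, frames {71,99,40,19,74}
Page faults: 9.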